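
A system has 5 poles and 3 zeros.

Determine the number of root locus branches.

Root locus has n branches where n = number of poles = 5.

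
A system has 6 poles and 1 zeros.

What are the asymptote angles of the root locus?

n - m = 6 - 1 = 5. Angles: θk = (2k + 1)·180°/5 = 36°, 108°, 180°, 252°, 324°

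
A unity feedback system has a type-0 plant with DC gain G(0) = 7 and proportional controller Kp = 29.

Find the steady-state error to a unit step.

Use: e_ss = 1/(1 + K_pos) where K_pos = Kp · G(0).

K_pos = Kp · G(0) = 29 × 7 = 203. e_ss = 1/(1 + 203) = 0.0049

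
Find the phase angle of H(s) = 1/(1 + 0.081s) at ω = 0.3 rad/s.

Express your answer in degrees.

Phase = -arctan(ωτ) = -arctan(0.3 × 0.081) = -1.4°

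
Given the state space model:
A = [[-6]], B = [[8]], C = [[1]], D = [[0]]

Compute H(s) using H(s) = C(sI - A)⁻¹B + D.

(sI - A)⁻¹ = 1/(s + 6). H(s) = 1 × 8/(s + 6) + 0 = 8/(s + 6).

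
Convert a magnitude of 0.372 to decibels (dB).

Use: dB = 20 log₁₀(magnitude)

dB = 20 log₁₀(0.372) = -8.6 dB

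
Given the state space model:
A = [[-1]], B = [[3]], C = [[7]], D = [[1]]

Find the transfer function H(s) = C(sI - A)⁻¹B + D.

(sI - A)⁻¹ = 1/(s + 1). H(s) = 7×3/(s + 1) + 1 = (s + 22)/(s + 1).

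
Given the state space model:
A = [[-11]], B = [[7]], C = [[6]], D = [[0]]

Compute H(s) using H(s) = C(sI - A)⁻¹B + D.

(sI - A)⁻¹ = 1/(s + 11). H(s) = 6 × 7/(s + 11) + 0 = 42/(s + 11).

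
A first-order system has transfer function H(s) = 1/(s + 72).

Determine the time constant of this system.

For H(s) = 1/(s + 1/τ), the pole is at -1/τ = -72, so τ = 1/72 = 0.0139 s.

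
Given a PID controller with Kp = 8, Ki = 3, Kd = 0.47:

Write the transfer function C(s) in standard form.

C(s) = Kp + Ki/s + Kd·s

Substituting values: C(s) = 8 + 3/s + 0.47s = (0.47s² + 8s + 3)/s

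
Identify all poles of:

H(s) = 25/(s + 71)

Pole is where denominator = 0: s + 71 = 0, so s = -71.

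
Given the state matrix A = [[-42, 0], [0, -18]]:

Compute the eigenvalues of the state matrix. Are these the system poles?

For diagonal matrix, eigenvalues are diagonal entries: λ₁ = -42, λ₂ = -18. Eigenvalues of A = system poles.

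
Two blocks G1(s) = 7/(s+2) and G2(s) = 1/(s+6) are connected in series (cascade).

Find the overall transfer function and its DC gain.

Series: multiply transfer functions. G_eq = 7/(s+2) × 1/(s+6) = 7/((s+2)(s+6)). DC gain = 7/(2×6) = 0.5833.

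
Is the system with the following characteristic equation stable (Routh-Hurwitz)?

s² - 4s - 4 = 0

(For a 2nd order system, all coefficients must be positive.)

Coefficients: 1, -4, -4. b=-4, c=-4 not positive, so system is unstable.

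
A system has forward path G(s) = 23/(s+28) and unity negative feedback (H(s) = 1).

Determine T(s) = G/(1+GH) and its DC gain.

T(s) = G/(1+GH) = [23/(s+28)] / [1 + 23/(s+28)] = 23/(s+28+23) = 23/(s+51). DC gain = 23/51 = 0.4510.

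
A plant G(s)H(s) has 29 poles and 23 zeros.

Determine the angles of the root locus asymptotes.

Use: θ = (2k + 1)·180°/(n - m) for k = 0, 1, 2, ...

n - m = 29 - 23 = 6. Angles: θk = (2k + 1)·180°/6 = 30°, 90°, 150°, 210°, 270°, 330°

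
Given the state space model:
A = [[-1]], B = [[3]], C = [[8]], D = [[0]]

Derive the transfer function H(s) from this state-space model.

(sI - A)⁻¹ = 1/(s + 1). H(s) = 8 × 3/(s + 1) + 0 = 24/(s + 1).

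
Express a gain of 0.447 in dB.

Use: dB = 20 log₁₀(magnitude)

dB = 20 log₁₀(0.447) = -7.0 dB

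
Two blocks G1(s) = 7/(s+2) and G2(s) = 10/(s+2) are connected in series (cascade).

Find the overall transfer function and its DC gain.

Series: multiply transfer functions. G_eq = 7/(s+2) × 10/(s+2) = 70/((s+2)(s+2)). DC gain = 70/(2×2) = 17.5.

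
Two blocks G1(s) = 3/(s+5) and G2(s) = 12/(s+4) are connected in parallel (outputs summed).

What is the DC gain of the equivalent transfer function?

Parallel: G_eq = G1 + G2. DC gain = G1(0) + G2(0) = 3/5 + 12/4 = 0.6 + 3 = 3.6.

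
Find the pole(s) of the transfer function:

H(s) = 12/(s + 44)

Pole is where denominator = 0: s + 44 = 0, so s = -44.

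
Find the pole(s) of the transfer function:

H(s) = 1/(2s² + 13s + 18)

Discriminant = 13² - 4×2×18 = 169 - 144 = 25 > 0, so two distinct real poles. Using quadratic formula: s = (-13 ± √25)/(2×2) = (-13 ± √25)/4, with √25 = 5. s₁ = -8/4 = -2, s₂ = -18/4 = -4.5. Poles: s₁ = -2, s₂ = -4.5.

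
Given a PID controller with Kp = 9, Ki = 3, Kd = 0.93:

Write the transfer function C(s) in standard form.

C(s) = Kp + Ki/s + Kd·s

Substituting values: C(s) = 9 + 3/s + 0.93s = (0.93s² + 9s + 3)/s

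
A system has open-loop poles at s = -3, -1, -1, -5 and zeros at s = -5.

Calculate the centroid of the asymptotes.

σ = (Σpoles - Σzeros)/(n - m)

σ = (Σpoles - Σzeros)/(n - m) = (-10 - (-5))/(4 - 1) = -5/3 = -1.67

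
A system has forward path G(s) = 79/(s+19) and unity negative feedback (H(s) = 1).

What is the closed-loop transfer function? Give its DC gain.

T(s) = G/(1+GH) = [79/(s+19)] / [1 + 79/(s+19)] = 79/(s+19+79) = 79/(s+98). DC gain = 79/98 = 0.8061.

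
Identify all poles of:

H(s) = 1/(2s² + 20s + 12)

Discriminant = 20² - 4×2×12 = 400 - 96 = 304 > 0, so two distinct real poles. Using quadratic formula: s = (-20 ± √304)/(2×2) = (-20 ± √304)/4, with √304 ≈ 17.4356. s₁ ≈ -0.6411, s₂ ≈ -9.3589. Poles: s₁ = -0.6411, s₂ = -9.3589.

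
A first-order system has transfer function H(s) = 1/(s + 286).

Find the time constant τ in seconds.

For H(s) = 1/(s + 1/τ), the pole is at -1/τ = -286, so τ = 1/286 = 0.0035 s.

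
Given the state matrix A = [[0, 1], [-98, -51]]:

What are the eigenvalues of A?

det(A - λI) = λ² - (-51)λ + 98 = (λ - (-2))(λ - (-49)). Eigenvalues: -2, -49.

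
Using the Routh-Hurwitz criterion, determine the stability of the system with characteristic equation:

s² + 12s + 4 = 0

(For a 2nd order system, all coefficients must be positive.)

Coefficients: 1, 12, 4. All positive, so system is stable.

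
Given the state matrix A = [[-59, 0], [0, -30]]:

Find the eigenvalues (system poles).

For diagonal matrix, eigenvalues are diagonal entries: λ₁ = -59, λ₂ = -30.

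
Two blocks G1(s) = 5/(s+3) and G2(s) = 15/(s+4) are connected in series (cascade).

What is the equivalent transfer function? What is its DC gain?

Series: multiply transfer functions. G_eq = 5/(s+3) × 15/(s+4) = 75/((s+3)(s+4)). DC gain = 75/(3×4) = 6.25.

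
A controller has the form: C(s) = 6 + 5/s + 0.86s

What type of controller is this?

This is a Proportional-Integral-Derivative (PID) controller.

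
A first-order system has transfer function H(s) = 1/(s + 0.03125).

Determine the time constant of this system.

For H(s) = 1/(s + 1/τ), the pole is at -1/τ = -0.03125, so τ = 1/0.03125 = 32 s.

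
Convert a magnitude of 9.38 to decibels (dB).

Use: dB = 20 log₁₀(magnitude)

dB = 20 log₁₀(9.38) = 19.4 dB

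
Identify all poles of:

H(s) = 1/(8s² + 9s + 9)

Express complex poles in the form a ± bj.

Discriminant = 9² - 4×8×9 = 81 - 288 = -207 < 0, so the poles are a complex conjugate pair s = (-9 ± j√207)/(2×8). Real part = -9/(2×8) = -9/16 = -0.5625; imaginary part = ±√207/(2×8) ≈ 0.8992. Poles: s = -0.5625 ± 0.8992j.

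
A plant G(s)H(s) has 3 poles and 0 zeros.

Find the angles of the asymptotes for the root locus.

n - m = 3 - 0 = 3. Angles: θk = (2k + 1)·180°/3 = 60°, 180°, 300°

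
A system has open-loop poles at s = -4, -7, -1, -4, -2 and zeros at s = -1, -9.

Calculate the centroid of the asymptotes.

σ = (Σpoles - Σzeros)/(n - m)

σ = (Σpoles - Σzeros)/(n - m) = (-18 - (-10))/(5 - 2) = -8/3 = -2.67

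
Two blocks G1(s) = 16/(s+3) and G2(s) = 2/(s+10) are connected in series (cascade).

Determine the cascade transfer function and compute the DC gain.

Series: multiply transfer functions. G_eq = 16/(s+3) × 2/(s+10) = 32/((s+3)(s+10)). DC gain = 32/(3×10) = 1.0667.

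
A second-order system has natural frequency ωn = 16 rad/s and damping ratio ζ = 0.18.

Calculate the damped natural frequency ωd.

ωd = ωn√(1 - ζ²) = 16√(1 - 0.18²) = 15.74 rad/s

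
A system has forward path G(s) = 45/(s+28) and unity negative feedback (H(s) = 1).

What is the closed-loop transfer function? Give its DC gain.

T(s) = G/(1+GH) = [45/(s+28)] / [1 + 45/(s+28)] = 45/(s+28+45) = 45/(s+73). DC gain = 45/73 = 0.6164.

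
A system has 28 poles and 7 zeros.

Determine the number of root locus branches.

Root locus has n branches where n = number of poles = 28.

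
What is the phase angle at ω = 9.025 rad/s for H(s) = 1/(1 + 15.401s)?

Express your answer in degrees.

Phase = -arctan(ωτ) = -arctan(9.025 × 15.401) = -89.6°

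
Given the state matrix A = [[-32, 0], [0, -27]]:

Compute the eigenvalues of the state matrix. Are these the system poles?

For diagonal matrix, eigenvalues are diagonal entries: λ₁ = -32, λ₂ = -27. Eigenvalues of A = system poles.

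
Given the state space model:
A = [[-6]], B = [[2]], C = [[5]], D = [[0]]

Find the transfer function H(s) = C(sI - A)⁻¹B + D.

(sI - A)⁻¹ = 1/(s + 6). H(s) = 5 × 2/(s + 6) + 0 = 10/(s + 6).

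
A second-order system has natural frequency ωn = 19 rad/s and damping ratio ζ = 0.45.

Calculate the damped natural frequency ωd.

ωd = ωn√(1 - ζ²) = 19√(1 - 0.45²) = 16.97 rad/s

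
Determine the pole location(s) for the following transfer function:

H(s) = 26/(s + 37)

Pole is where denominator = 0: s + 37 = 0, so s = -37.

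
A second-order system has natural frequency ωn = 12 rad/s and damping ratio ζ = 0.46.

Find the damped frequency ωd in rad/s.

ωd = ωn√(1 - ζ²) = 12√(1 - 0.46²) = 10.66 rad/s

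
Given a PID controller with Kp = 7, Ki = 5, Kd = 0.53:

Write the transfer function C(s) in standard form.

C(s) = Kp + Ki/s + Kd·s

Substituting values: C(s) = 7 + 5/s + 0.53s = (0.53s² + 7s + 5)/s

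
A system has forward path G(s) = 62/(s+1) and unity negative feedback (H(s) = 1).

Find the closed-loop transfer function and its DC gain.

T(s) = G/(1+GH) = [62/(s+1)] / [1 + 62/(s+1)] = 62/(s+1+62) = 62/(s+63). DC gain = 62/63 = 0.9841.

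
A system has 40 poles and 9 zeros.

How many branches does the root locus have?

Root locus has n branches where n = number of poles = 40.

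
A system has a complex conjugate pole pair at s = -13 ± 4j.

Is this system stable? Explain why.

Real part of poles is -13 (< 0, left half-plane). Stable.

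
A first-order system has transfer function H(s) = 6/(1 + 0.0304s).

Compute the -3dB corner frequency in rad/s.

Corner frequency = 1/τ = 1/0.0304 = 32.895 rad/s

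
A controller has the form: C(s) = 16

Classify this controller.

This is a Proportional (P) controller.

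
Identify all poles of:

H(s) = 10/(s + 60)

Pole is where denominator = 0: s + 60 = 0, so s = -60.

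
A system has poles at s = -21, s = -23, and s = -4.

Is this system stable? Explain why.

All poles are in the left half-plane. System is stable.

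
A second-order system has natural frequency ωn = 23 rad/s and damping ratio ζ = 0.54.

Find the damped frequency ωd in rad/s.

ωd = ωn√(1 - ζ²) = 23√(1 - 0.54²) = 19.36 rad/s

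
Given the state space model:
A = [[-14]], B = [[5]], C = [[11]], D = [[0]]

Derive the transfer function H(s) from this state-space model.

(sI - A)⁻¹ = 1/(s + 14). H(s) = 11 × 5/(s + 14) + 0 = 55/(s + 14).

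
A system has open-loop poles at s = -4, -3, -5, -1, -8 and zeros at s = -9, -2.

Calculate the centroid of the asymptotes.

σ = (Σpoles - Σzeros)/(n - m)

σ = (Σpoles - Σzeros)/(n - m) = (-21 - (-11))/(5 - 2) = -10/3 = -3.33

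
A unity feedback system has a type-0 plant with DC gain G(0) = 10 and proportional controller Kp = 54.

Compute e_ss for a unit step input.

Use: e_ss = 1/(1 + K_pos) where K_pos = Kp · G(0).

K_pos = Kp · G(0) = 54 × 10 = 540. e_ss = 1/(1 + 540) = 0.0018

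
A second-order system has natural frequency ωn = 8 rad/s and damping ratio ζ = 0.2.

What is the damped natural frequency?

ωd = ωn√(1 - ζ²) = 8√(1 - 0.2²) = 7.84 rad/s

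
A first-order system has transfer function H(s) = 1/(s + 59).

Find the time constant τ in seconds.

For H(s) = 1/(s + 1/τ), the pole is at -1/τ = -59, so τ = 1/59 = 0.0169 s.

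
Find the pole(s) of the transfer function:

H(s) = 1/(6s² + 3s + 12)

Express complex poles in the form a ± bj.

Discriminant = 3² - 4×6×12 = 9 - 288 = -279 < 0, so the poles are a complex conjugate pair s = (-3 ± j√279)/(2×6). Real part = -3/(2×6) = -3/12 = -0.25; imaginary part = ±√279/(2×6) ≈ 1.3919. Poles: s = -0.25 ± 1.3919j.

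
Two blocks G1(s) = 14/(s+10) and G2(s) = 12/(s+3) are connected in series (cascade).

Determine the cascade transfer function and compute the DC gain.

Series: multiply transfer functions. G_eq = 14/(s+10) × 12/(s+3) = 168/((s+10)(s+3)). DC gain = 168/(10×3) = 5.6.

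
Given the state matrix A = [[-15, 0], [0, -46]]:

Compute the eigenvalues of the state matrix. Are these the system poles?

For diagonal matrix, eigenvalues are diagonal entries: λ₁ = -15, λ₂ = -46. Eigenvalues of A = system poles.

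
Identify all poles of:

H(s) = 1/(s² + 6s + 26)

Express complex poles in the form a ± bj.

Discriminant = 6² - 4×1×26 = 36 - 104 = -68 < 0, so the poles are a complex conjugate pair s = (-6 ± j√68)/(2×1). Real part = -6/(2×1) = -6/2 = -3; imaginary part = ±√68/(2×1) ≈ 4.1231. Poles: s = -3 ± 4.1231j.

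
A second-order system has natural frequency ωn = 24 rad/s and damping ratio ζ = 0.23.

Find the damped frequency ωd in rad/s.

ωd = ωn√(1 - ζ²) = 24√(1 - 0.23²) = 23.36 rad/s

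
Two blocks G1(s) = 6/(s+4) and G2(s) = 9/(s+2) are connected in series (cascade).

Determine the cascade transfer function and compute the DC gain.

Series: multiply transfer functions. G_eq = 6/(s+4) × 9/(s+2) = 54/((s+4)(s+2)). DC gain = 54/(4×2) = 6.75.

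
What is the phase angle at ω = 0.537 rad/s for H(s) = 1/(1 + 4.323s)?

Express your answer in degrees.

Phase = -arctan(ωτ) = -arctan(0.537 × 4.323) = -66.7°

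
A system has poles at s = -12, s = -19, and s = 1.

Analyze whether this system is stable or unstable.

Pole(s) at s = 1 are not in the left half-plane. System is unstable.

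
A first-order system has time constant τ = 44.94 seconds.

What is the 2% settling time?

For first-order system, 2% settling time ≈ 4τ = 4 × 44.94 = 179.76 s.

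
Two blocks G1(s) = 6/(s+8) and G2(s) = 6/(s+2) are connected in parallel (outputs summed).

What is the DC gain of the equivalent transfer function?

Parallel: G_eq = G1 + G2. DC gain = G1(0) + G2(0) = 6/8 + 6/2 = 0.75 + 3 = 3.75.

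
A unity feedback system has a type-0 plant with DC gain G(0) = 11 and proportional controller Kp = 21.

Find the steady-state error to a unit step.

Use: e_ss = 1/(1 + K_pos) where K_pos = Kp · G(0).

K_pos = Kp · G(0) = 21 × 11 = 231. e_ss = 1/(1 + 231) = 0.0043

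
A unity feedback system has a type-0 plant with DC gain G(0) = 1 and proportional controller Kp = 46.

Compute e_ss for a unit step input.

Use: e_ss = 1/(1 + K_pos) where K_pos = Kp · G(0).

K_pos = Kp · G(0) = 46 × 1 = 46. e_ss = 1/(1 + 46) = 0.0213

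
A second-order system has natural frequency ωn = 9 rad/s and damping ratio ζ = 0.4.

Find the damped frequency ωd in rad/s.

ωd = ωn√(1 - ζ²) = 9√(1 - 0.4²) = 8.25 rad/s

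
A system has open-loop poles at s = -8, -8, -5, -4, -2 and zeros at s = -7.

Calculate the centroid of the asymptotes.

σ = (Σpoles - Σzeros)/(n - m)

σ = (Σpoles - Σzeros)/(n - m) = (-27 - (-7))/(5 - 1) = -20/4 = -5.0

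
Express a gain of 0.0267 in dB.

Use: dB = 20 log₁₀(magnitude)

dB = 20 log₁₀(0.0267) = -31.5 dB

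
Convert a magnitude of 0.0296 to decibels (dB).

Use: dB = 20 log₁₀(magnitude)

dB = 20 log₁₀(0.0296) = -30.6 dB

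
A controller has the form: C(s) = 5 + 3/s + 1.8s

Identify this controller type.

This is a Proportional-Integral-Derivative (PID) controller.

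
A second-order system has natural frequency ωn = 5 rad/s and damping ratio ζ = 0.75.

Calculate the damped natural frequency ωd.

ωd = ωn√(1 - ζ²) = 5√(1 - 0.75²) = 3.31 rad/s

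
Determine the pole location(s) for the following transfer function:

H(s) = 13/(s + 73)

Pole is where denominator = 0: s + 73 = 0, so s = -73.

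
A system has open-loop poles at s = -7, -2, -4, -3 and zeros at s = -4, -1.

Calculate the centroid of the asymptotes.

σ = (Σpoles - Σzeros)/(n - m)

σ = (Σpoles - Σzeros)/(n - m) = (-16 - (-5))/(4 - 2) = -11/2 = -5.5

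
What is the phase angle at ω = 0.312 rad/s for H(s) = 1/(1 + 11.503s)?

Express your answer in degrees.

Phase = -arctan(ωτ) = -arctan(0.312 × 11.503) = -74.4°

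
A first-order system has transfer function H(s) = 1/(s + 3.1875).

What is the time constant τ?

For H(s) = 1/(s + 1/τ), the pole is at -1/τ = -3.1875, so τ = 1/3.1875 = 0.3137 s.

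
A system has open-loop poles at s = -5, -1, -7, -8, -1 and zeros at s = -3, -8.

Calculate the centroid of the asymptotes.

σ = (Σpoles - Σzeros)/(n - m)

σ = (Σpoles - Σzeros)/(n - m) = (-22 - (-11))/(5 - 2) = -11/3 = -3.67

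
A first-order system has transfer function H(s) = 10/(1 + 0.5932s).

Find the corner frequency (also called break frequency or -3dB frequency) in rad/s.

Corner frequency = 1/τ = 1/0.5932 = 1.686 rad/s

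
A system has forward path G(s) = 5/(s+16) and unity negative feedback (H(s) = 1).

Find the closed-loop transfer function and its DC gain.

T(s) = G/(1+GH) = [5/(s+16)] / [1 + 5/(s+16)] = 5/(s+16+5) = 5/(s+21). DC gain = 5/21 = 0.2381.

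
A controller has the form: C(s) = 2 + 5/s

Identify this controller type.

This is a Proportional-Integral (PI) controller.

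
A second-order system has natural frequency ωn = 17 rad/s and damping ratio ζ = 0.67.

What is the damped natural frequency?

ωd = ωn√(1 - ζ²) = 17√(1 - 0.67²) = 12.62 rad/s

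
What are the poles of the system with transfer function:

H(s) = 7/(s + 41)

Pole is where denominator = 0: s + 41 = 0, so s = -41.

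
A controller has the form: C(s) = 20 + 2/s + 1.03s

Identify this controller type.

This is a Proportional-Integral-Derivative (PID) controller.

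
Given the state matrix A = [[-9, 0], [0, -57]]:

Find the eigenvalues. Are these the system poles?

For diagonal matrix, eigenvalues are diagonal entries: λ₁ = -9, λ₂ = -57. Eigenvalues of A = system poles.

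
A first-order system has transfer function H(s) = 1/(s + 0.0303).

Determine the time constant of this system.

For H(s) = 1/(s + 1/τ), the pole is at -1/τ = -0.0303, so τ = 1/0.0303 = 33 s.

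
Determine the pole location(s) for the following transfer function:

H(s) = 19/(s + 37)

Pole is where denominator = 0: s + 37 = 0, so s = -37.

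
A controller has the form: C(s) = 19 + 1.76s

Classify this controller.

This is a Proportional-Derivative (PD) controller.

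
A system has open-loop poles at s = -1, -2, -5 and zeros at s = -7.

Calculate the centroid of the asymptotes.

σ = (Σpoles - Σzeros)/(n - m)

σ = (Σpoles - Σzeros)/(n - m) = (-8 - (-7))/(3 - 1) = -1/2 = -0.5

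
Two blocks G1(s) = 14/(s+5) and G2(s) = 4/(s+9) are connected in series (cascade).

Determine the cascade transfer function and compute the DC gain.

Series: multiply transfer functions. G_eq = 14/(s+5) × 4/(s+9) = 56/((s+5)(s+9)). DC gain = 56/(5×9) = 1.2444.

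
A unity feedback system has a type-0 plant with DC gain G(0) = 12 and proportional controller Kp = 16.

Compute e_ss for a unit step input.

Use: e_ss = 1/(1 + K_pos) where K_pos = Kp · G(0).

K_pos = Kp · G(0) = 16 × 12 = 192. e_ss = 1/(1 + 192) = 0.0052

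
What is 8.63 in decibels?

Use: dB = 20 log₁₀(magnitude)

dB = 20 log₁₀(8.63) = 18.7 dB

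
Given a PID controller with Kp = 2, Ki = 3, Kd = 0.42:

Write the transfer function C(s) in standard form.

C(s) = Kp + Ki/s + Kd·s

Substituting values: C(s) = 2 + 3/s + 0.42s = (0.42s² + 2s + 3)/s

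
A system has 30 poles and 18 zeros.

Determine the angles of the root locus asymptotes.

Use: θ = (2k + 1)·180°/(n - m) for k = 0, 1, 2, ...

n - m = 30 - 18 = 12. Angles: θk = (2k + 1)·180°/12 = 15°, 45°, 75°, 105°, 135°, 165°, 195°, 225°, 255°, 285°, 315°, 345°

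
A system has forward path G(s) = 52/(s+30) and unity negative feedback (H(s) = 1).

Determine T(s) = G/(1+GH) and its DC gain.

T(s) = G/(1+GH) = [52/(s+30)] / [1 + 52/(s+30)] = 52/(s+30+52) = 52/(s+82). DC gain = 52/82 = 0.6341.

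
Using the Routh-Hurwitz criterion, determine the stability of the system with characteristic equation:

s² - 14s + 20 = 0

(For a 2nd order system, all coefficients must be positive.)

Coefficients: 1, -14, 20. b=-14 not positive, so system is unstable.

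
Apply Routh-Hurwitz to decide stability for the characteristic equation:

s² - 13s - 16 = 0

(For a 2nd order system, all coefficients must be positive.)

Coefficients: 1, -13, -16. b=-13, c=-16 not positive, so system is unstable.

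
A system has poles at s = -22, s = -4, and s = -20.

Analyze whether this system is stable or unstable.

All poles are in the left half-plane. System is stable.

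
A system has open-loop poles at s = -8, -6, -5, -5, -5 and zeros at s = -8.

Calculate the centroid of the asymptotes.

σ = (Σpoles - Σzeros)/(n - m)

σ = (Σpoles - Σzeros)/(n - m) = (-29 - (-8))/(5 - 1) = -21/4 = -5.25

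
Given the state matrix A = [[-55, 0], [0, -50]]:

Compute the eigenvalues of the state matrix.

For diagonal matrix, eigenvalues are diagonal entries: λ₁ = -55, λ₂ = -50.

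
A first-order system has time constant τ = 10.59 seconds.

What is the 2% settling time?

For first-order system, 2% settling time ≈ 4τ = 4 × 10.59 = 42.36 s.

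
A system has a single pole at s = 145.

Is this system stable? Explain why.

Pole at s = 145 is in the right half-plane. Unstable.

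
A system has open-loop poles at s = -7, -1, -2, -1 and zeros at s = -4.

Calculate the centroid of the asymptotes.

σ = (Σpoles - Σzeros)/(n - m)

σ = (Σpoles - Σzeros)/(n - m) = (-11 - (-4))/(4 - 1) = -7/3 = -2.33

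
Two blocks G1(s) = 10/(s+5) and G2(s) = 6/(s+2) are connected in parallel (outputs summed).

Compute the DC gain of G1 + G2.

Parallel: G_eq = G1 + G2. DC gain = G1(0) + G2(0) = 10/5 + 6/2 = 2 + 3 = 5.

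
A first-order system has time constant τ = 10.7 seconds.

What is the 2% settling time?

For first-order system, 2% settling time ≈ 4τ = 4 × 10.7 = 42.8 s.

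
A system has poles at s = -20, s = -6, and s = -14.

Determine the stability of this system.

All poles are in the left half-plane. System is stable.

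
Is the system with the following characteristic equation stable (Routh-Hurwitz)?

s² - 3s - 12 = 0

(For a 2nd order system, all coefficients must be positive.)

Coefficients: 1, -3, -12. b=-3, c=-12 not positive, so system is unstable.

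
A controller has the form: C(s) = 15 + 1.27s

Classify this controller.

This is a Proportional-Derivative (PD) controller.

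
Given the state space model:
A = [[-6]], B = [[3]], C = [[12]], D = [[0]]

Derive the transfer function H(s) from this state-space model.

(sI - A)⁻¹ = 1/(s + 6). H(s) = 12 × 3/(s + 6) + 0 = 36/(s + 6).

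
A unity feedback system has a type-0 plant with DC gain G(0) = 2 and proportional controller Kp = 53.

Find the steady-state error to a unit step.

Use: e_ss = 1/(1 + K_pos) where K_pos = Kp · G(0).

K_pos = Kp · G(0) = 53 × 2 = 106. e_ss = 1/(1 + 106) = 0.0093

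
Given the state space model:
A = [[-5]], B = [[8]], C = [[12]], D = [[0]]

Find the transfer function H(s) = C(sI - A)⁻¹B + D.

(sI - A)⁻¹ = 1/(s + 5). H(s) = 12 × 8/(s + 5) + 0 = 96/(s + 5).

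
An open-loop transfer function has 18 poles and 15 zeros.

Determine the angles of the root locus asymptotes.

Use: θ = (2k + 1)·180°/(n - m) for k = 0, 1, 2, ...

n - m = 18 - 15 = 3. Angles: θk = (2k + 1)·180°/3 = 60°, 180°, 300°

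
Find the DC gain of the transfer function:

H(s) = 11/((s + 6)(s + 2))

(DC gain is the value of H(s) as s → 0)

DC gain = H(0) = 11/(6 × 2) = 11/12 = 0.9167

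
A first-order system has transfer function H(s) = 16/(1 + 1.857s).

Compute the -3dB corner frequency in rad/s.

Corner frequency = 1/τ = 1/1.857 = 0.539 rad/s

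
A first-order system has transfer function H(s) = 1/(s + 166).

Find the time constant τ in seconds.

For H(s) = 1/(s + 1/τ), the pole is at -1/τ = -166, so τ = 1/166 = 0.0060 s.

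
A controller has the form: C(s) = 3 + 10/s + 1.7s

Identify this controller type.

This is a Proportional-Integral-Derivative (PID) controller.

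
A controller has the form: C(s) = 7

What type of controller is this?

This is a Proportional (P) controller.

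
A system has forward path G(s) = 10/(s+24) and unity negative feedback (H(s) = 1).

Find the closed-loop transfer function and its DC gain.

T(s) = G/(1+GH) = [10/(s+24)] / [1 + 10/(s+24)] = 10/(s+24+10) = 10/(s+34). DC gain = 10/34 = 0.2941.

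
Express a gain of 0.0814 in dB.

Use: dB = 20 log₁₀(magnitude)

dB = 20 log₁₀(0.0814) = -21.8 dB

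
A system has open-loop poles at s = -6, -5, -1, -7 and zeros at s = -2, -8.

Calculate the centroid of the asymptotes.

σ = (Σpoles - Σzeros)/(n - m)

σ = (Σpoles - Σzeros)/(n - m) = (-19 - (-10))/(4 - 2) = -9/2 = -4.5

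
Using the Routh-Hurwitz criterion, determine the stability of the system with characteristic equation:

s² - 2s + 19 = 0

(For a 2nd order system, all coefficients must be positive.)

Coefficients: 1, -2, 19. b=-2 not positive, so system is unstable.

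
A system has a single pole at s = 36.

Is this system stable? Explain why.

Pole at s = 36 is in the right half-plane. Unstable.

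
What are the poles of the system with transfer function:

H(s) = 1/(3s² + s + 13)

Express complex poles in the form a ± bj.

Discriminant = 1² - 4×3×13 = 1 - 156 = -155 < 0, so the poles are a complex conjugate pair s = (-1 ± j√155)/(2×3). Real part = -1/(2×3) = -1/6 ≈ -0.1667; imaginary part = ±√155/(2×3) ≈ 2.0750. Poles: s = -0.1667 ± 2.0750j.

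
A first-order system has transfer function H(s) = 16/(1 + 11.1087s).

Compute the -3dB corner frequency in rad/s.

Corner frequency = 1/τ = 1/11.1087 = 0.09 rad/s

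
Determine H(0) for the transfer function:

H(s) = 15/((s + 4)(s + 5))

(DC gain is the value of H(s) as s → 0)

DC gain = H(0) = 15/(4 × 5) = 15/20 = 0.75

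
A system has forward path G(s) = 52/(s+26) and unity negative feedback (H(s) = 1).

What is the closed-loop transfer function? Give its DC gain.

T(s) = G/(1+GH) = [52/(s+26)] / [1 + 52/(s+26)] = 52/(s+26+52) = 52/(s+78). DC gain = 52/78 = 0.6667.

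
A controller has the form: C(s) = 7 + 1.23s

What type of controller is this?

This is a Proportional-Derivative (PD) controller.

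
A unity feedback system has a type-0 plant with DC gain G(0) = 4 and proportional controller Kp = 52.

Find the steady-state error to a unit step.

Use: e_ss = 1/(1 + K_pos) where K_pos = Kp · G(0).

K_pos = Kp · G(0) = 52 × 4 = 208. e_ss = 1/(1 + 208) = 0.0048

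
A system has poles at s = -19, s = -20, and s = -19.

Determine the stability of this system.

All poles are in the left half-plane. System is stable.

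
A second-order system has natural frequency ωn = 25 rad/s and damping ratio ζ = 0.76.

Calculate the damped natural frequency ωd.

ωd = ωn√(1 - ζ²) = 25√(1 - 0.76²) = 16.25 rad/s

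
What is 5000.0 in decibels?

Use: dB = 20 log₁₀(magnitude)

dB = 20 log₁₀(5000.0) = 74.0 dB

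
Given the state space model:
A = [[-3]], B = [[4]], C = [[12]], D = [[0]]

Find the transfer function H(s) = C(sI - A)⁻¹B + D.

(sI - A)⁻¹ = 1/(s + 3). H(s) = 12 × 4/(s + 3) + 0 = 48/(s + 3).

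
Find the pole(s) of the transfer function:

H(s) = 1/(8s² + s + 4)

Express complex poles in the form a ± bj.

Discriminant = 1² - 4×8×4 = 1 - 128 = -127 < 0, so the poles are a complex conjugate pair s = (-1 ± j√127)/(2×8). Real part = -1/(2×8) = -1/16 = -0.0625; imaginary part = ±√127/(2×8) ≈ 0.7043. Poles: s = -0.0625 ± 0.7043j.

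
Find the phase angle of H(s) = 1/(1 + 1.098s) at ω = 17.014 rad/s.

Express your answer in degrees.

Phase = -arctan(ωτ) = -arctan(17.014 × 1.098) = -86.9°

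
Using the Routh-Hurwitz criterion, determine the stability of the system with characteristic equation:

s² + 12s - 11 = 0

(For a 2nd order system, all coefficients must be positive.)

Coefficients: 1, 12, -11. c=-11 not positive, so system is unstable.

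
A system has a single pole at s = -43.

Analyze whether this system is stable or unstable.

Pole at s = -43 is in the left half-plane. Stable.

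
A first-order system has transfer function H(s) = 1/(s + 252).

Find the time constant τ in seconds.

For H(s) = 1/(s + 1/τ), the pole is at -1/τ = -252, so τ = 1/252 = 0.0040 s.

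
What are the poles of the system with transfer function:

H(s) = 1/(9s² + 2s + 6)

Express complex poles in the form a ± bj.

Discriminant = 2² - 4×9×6 = 4 - 216 = -212 < 0, so the poles are a complex conjugate pair s = (-2 ± j√212)/(2×9). Real part = -2/(2×9) = -2/18 ≈ -0.1111; imaginary part = ±√212/(2×9) ≈ 0.8089. Poles: s = -0.1111 ± 0.8089j.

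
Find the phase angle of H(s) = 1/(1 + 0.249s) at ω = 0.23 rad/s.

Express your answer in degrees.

Phase = -arctan(ωτ) = -arctan(0.23 × 0.249) = -3.3°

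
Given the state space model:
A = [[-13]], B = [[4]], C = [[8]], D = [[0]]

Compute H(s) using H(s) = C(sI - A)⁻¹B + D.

(sI - A)⁻¹ = 1/(s + 13). H(s) = 8 × 4/(s + 13) + 0 = 32/(s + 13).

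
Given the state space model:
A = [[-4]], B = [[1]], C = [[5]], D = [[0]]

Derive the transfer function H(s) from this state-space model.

(sI - A)⁻¹ = 1/(s + 4). H(s) = 5 × 1/(s + 4) + 0 = 5/(s + 4).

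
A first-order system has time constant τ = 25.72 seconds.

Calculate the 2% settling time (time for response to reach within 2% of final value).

For first-order system, 2% settling time ≈ 4τ = 4 × 25.72 = 102.88 s.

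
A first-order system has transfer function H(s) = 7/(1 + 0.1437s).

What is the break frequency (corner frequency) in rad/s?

Corner frequency = 1/τ = 1/0.1437 = 6.959 rad/s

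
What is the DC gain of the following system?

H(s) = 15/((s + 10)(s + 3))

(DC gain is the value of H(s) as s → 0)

DC gain = H(0) = 15/(10 × 3) = 15/30 = 0.5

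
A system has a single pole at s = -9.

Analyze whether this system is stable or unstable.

Pole at s = -9 is in the left half-plane. Stable.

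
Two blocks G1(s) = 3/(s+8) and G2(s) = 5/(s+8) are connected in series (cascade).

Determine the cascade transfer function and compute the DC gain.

Series: multiply transfer functions. G_eq = 3/(s+8) × 5/(s+8) = 15/((s+8)(s+8)). DC gain = 15/(8×8) = 0.234375.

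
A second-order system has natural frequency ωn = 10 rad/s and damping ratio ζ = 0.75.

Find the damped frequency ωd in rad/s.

ωd = ωn√(1 - ζ²) = 10√(1 - 0.75²) = 6.61 rad/s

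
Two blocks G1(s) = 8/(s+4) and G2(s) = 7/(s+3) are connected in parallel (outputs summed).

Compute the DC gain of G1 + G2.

Parallel: G_eq = G1 + G2. DC gain = G1(0) + G2(0) = 8/4 + 7/3 = 2 + 2.3333 = 4.3333.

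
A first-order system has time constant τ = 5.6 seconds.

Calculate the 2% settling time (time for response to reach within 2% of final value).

For first-order system, 2% settling time ≈ 4τ = 4 × 5.6 = 22.4 s.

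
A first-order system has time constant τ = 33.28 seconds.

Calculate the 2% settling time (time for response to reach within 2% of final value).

For first-order system, 2% settling time ≈ 4τ = 4 × 33.28 = 133.12 s.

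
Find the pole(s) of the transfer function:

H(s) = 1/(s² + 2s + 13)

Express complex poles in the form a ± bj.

Discriminant = 2² - 4×1×13 = 4 - 52 = -48 < 0, so the poles are a complex conjugate pair s = (-2 ± j√48)/(2×1). Real part = -2/(2×1) = -2/2 = -1; imaginary part = ±√48/(2×1) ≈ 3.4641. Poles: s = -1 ± 3.4641j.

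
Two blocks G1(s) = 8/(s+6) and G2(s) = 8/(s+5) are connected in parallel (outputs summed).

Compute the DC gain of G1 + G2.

Parallel: G_eq = G1 + G2. DC gain = G1(0) + G2(0) = 8/6 + 8/5 = 1.3333 + 1.6 = 2.9333.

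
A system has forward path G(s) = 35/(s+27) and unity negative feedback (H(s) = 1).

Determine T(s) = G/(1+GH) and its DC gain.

T(s) = G/(1+GH) = [35/(s+27)] / [1 + 35/(s+27)] = 35/(s+27+35) = 35/(s+62). DC gain = 35/62 = 0.5645.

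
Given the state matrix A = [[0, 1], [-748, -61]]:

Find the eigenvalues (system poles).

det(A - λI) = λ² - (-61)λ + 748 = (λ - (-17))(λ - (-44)). Eigenvalues: -17, -44.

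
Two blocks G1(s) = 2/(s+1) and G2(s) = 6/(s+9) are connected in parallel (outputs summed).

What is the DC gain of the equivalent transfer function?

Parallel: G_eq = G1 + G2. DC gain = G1(0) + G2(0) = 2/1 + 6/9 = 2 + 0.6667 = 2.6667.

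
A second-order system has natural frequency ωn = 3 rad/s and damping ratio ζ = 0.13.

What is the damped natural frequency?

ωd = ωn√(1 - ζ²) = 3√(1 - 0.13²) = 2.97 rad/s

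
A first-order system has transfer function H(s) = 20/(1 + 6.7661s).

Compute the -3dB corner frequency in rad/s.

Corner frequency = 1/τ = 1/6.7661 = 0.148 rad/s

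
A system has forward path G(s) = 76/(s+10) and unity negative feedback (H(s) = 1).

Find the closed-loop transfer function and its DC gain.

T(s) = G/(1+GH) = [76/(s+10)] / [1 + 76/(s+10)] = 76/(s+10+76) = 76/(s+86). DC gain = 76/86 = 0.8837.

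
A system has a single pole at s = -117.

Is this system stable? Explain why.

Pole at s = -117 is in the left half-plane. Stable.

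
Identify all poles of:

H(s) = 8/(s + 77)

Pole is where denominator = 0: s + 77 = 0, so s = -77.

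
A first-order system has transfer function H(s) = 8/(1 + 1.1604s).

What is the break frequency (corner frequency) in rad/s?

Corner frequency = 1/τ = 1/1.1604 = 0.862 rad/s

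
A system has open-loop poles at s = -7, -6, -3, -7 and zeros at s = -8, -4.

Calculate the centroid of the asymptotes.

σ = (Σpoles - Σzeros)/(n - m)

σ = (Σpoles - Σzeros)/(n - m) = (-23 - (-12))/(4 - 2) = -11/2 = -5.5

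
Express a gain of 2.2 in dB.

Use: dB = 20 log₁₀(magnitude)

dB = 20 log₁₀(2.2) = 6.8 dB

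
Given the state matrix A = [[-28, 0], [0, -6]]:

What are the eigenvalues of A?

For diagonal matrix, eigenvalues are diagonal entries: λ₁ = -28, λ₂ = -6.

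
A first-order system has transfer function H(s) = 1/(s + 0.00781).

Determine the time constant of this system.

For H(s) = 1/(s + 1/τ), the pole is at -1/τ = -0.00781, so τ = 1/0.00781 = 128 s.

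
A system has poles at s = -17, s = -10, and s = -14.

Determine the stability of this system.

All poles are in the left half-plane. System is stable.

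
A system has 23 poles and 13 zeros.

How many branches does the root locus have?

Root locus has n branches where n = number of poles = 23.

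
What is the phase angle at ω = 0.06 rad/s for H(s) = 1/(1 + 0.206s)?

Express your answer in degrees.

Phase = -arctan(ωτ) = -arctan(0.06 × 0.206) = -0.7°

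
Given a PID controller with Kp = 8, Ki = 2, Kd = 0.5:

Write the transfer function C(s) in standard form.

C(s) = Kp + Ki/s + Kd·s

Substituting values: C(s) = 8 + 2/s + 0.5s = (0.5s² + 8s + 2)/s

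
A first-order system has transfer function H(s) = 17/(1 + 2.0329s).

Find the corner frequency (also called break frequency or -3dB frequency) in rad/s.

Corner frequency = 1/τ = 1/2.0329 = 0.492 rad/s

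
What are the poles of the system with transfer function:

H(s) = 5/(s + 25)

Pole is where denominator = 0: s + 25 = 0, so s = -25.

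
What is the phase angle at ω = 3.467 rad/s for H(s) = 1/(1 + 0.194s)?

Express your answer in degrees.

Phase = -arctan(ωτ) = -arctan(3.467 × 0.194) = -33.9°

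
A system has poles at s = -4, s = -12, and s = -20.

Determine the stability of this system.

All poles are in the left half-plane. System is stable.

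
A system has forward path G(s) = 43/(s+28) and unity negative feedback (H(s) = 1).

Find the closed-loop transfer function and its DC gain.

T(s) = G/(1+GH) = [43/(s+28)] / [1 + 43/(s+28)] = 43/(s+28+43) = 43/(s+71). DC gain = 43/71 = 0.6056.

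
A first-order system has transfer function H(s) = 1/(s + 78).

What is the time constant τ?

For H(s) = 1/(s + 1/τ), the pole is at -1/τ = -78, so τ = 1/78 = 0.0128 s.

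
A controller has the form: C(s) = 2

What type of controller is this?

This is a Proportional (P) controller.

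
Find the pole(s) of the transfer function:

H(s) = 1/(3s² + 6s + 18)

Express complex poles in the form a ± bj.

Discriminant = 6² - 4×3×18 = 36 - 216 = -180 < 0, so the poles are a complex conjugate pair s = (-6 ± j√180)/(2×3). Real part = -6/(2×3) = -6/6 = -1; imaginary part = ±√180/(2×3) ≈ 2.2361. Poles: s = -1 ± 2.2361j.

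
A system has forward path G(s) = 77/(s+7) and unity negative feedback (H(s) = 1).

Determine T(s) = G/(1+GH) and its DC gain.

T(s) = G/(1+GH) = [77/(s+7)] / [1 + 77/(s+7)] = 77/(s+7+77) = 77/(s+84). DC gain = 77/84 = 0.9167.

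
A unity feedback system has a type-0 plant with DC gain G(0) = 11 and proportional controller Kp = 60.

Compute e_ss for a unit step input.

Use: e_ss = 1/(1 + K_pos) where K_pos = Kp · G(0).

K_pos = Kp · G(0) = 60 × 11 = 660. e_ss = 1/(1 + 660) = 0.0015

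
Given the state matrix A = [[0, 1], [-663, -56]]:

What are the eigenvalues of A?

det(A - λI) = λ² - (-56)λ + 663 = (λ - (-39))(λ - (-17)). Eigenvalues: -39, -17.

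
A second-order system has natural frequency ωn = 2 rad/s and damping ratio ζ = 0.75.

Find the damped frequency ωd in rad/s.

ωd = ωn√(1 - ζ²) = 2√(1 - 0.75²) = 1.32 rad/s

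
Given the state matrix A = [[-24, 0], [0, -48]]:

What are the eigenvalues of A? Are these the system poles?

For diagonal matrix, eigenvalues are diagonal entries: λ₁ = -24, λ₂ = -48. Eigenvalues of A = system poles.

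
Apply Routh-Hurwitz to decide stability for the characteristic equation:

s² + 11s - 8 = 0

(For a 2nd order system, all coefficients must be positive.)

Coefficients: 1, 11, -8. c=-8 not positive, so system is unstable.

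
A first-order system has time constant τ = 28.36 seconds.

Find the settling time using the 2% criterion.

For first-order system, 2% settling time ≈ 4τ = 4 × 28.36 = 113.44 s.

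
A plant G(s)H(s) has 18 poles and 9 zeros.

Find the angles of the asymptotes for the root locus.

n - m = 18 - 9 = 9. Angles: θk = (2k + 1)·180°/9 = 20°, 60°, 100°, 140°, 180°, 220°, 260°, 300°, 340°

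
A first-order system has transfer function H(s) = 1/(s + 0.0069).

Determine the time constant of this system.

For H(s) = 1/(s + 1/τ), the pole is at -1/τ = -0.0069, so τ = 1/0.0069 = 144.9 s.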